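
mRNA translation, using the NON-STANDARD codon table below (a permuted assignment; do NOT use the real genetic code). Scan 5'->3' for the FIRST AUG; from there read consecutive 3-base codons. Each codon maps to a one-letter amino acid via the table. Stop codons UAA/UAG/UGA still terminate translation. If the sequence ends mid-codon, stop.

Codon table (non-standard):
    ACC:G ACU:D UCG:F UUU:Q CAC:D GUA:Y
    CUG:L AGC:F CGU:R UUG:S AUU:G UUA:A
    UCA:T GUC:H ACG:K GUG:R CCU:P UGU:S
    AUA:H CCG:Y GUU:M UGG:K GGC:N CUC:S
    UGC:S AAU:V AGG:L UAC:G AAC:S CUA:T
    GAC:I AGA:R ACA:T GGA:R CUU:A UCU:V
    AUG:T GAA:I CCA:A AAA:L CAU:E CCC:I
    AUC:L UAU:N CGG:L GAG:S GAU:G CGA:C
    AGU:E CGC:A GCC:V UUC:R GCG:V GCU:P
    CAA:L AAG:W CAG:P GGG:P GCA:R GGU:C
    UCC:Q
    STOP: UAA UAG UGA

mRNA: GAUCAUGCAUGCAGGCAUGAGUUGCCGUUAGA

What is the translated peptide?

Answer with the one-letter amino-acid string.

Answer: TERNTESR

Derivation:
start AUG at pos 4
pos 4: AUG -> T; peptide=T
pos 7: CAU -> E; peptide=TE
pos 10: GCA -> R; peptide=TER
pos 13: GGC -> N; peptide=TERN
pos 16: AUG -> T; peptide=TERNT
pos 19: AGU -> E; peptide=TERNTE
pos 22: UGC -> S; peptide=TERNTES
pos 25: CGU -> R; peptide=TERNTESR
pos 28: UAG -> STOP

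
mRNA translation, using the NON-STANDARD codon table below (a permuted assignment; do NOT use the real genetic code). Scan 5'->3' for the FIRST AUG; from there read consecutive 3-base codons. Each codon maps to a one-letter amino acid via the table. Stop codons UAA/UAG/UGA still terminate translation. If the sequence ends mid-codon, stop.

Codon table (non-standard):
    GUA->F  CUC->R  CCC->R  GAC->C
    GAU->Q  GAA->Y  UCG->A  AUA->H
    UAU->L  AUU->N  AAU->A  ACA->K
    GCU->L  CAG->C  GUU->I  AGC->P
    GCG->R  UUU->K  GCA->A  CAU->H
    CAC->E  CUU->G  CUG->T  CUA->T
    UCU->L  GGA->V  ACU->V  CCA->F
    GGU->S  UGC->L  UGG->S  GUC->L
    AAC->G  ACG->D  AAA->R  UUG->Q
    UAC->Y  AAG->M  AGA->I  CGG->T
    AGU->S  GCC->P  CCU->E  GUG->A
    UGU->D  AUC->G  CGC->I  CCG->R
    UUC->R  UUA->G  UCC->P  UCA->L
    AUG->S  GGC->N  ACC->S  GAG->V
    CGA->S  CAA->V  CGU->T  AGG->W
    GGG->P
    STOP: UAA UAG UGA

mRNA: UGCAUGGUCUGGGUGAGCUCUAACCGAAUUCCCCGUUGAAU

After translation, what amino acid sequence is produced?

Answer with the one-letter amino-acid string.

start AUG at pos 3
pos 3: AUG -> S; peptide=S
pos 6: GUC -> L; peptide=SL
pos 9: UGG -> S; peptide=SLS
pos 12: GUG -> A; peptide=SLSA
pos 15: AGC -> P; peptide=SLSAP
pos 18: UCU -> L; peptide=SLSAPL
pos 21: AAC -> G; peptide=SLSAPLG
pos 24: CGA -> S; peptide=SLSAPLGS
pos 27: AUU -> N; peptide=SLSAPLGSN
pos 30: CCC -> R; peptide=SLSAPLGSNR
pos 33: CGU -> T; peptide=SLSAPLGSNRT
pos 36: UGA -> STOP

Answer: SLSAPLGSNRT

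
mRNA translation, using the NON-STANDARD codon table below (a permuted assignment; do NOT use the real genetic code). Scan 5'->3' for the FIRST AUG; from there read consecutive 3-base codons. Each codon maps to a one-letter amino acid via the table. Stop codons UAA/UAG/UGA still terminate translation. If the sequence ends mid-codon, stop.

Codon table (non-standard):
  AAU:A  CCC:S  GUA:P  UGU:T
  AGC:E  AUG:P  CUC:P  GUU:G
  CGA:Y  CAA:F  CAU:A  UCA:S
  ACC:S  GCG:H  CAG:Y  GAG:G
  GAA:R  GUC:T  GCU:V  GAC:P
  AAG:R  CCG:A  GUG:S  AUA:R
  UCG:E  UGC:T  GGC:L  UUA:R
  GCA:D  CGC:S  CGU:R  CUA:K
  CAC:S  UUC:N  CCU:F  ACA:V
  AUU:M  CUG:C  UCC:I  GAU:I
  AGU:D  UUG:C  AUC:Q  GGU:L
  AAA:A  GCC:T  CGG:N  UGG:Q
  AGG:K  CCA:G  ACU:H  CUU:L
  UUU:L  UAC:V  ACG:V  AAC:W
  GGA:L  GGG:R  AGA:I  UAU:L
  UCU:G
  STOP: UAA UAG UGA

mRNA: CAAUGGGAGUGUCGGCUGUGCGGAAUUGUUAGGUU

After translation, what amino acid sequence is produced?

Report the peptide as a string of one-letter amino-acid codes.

start AUG at pos 2
pos 2: AUG -> P; peptide=P
pos 5: GGA -> L; peptide=PL
pos 8: GUG -> S; peptide=PLS
pos 11: UCG -> E; peptide=PLSE
pos 14: GCU -> V; peptide=PLSEV
pos 17: GUG -> S; peptide=PLSEVS
pos 20: CGG -> N; peptide=PLSEVSN
pos 23: AAU -> A; peptide=PLSEVSNA
pos 26: UGU -> T; peptide=PLSEVSNAT
pos 29: UAG -> STOP

Answer: PLSEVSNAT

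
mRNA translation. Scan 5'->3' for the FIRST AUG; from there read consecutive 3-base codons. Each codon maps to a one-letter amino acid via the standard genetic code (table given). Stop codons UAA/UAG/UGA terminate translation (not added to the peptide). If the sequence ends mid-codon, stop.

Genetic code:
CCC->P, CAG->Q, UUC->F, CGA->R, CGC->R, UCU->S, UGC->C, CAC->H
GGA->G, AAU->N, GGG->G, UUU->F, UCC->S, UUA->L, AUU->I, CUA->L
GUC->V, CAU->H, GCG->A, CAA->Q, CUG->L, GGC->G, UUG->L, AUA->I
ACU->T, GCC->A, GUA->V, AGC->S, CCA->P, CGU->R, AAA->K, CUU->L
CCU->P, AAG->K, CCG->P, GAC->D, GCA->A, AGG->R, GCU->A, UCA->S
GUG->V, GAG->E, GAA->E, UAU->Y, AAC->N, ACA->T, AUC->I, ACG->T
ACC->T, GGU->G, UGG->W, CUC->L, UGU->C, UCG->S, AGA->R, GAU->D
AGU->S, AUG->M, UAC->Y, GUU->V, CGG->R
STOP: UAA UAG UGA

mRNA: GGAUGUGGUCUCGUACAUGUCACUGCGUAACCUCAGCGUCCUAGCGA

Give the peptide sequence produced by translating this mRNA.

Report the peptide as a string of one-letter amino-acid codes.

start AUG at pos 2
pos 2: AUG -> M; peptide=M
pos 5: UGG -> W; peptide=MW
pos 8: UCU -> S; peptide=MWS
pos 11: CGU -> R; peptide=MWSR
pos 14: ACA -> T; peptide=MWSRT
pos 17: UGU -> C; peptide=MWSRTC
pos 20: CAC -> H; peptide=MWSRTCH
pos 23: UGC -> C; peptide=MWSRTCHC
pos 26: GUA -> V; peptide=MWSRTCHCV
pos 29: ACC -> T; peptide=MWSRTCHCVT
pos 32: UCA -> S; peptide=MWSRTCHCVTS
pos 35: GCG -> A; peptide=MWSRTCHCVTSA
pos 38: UCC -> S; peptide=MWSRTCHCVTSAS
pos 41: UAG -> STOP

Answer: MWSRTCHCVTSAS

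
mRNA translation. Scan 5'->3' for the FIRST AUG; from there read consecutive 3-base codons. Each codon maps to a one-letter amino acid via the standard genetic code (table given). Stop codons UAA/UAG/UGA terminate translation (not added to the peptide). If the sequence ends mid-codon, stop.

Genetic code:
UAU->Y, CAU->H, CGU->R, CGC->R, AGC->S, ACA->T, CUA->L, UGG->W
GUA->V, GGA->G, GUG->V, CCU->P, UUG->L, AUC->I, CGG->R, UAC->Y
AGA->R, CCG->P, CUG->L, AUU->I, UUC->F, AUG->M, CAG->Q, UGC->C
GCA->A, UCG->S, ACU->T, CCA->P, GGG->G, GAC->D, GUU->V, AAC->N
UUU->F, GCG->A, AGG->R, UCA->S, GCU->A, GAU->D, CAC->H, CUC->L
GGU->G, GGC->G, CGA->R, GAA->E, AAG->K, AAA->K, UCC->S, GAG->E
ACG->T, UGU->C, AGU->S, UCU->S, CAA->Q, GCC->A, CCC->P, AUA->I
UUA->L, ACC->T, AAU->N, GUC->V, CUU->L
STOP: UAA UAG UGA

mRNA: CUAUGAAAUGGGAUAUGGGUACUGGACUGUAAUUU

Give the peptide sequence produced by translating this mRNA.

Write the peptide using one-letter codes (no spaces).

Answer: MKWDMGTGL

Derivation:
start AUG at pos 2
pos 2: AUG -> M; peptide=M
pos 5: AAA -> K; peptide=MK
pos 8: UGG -> W; peptide=MKW
pos 11: GAU -> D; peptide=MKWD
pos 14: AUG -> M; peptide=MKWDM
pos 17: GGU -> G; peptide=MKWDMG
pos 20: ACU -> T; peptide=MKWDMGT
pos 23: GGA -> G; peptide=MKWDMGTG
pos 26: CUG -> L; peptide=MKWDMGTGL
pos 29: UAA -> STOP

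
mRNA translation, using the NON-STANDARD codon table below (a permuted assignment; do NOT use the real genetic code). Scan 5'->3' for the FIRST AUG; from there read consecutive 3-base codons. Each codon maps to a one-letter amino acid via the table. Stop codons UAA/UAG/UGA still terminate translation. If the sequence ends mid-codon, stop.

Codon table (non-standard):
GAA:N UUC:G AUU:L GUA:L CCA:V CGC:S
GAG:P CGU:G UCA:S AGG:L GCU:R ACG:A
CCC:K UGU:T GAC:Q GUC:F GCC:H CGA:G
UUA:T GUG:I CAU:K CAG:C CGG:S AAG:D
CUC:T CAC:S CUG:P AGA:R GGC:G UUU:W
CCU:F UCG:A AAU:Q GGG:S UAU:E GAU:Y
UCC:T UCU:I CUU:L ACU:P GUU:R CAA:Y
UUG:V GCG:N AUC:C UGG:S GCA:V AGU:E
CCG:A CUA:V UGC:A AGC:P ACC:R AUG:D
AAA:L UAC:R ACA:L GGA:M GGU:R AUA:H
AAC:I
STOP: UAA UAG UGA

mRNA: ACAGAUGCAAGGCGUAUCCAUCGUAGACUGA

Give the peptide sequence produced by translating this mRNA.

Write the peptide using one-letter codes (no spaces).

start AUG at pos 4
pos 4: AUG -> D; peptide=D
pos 7: CAA -> Y; peptide=DY
pos 10: GGC -> G; peptide=DYG
pos 13: GUA -> L; peptide=DYGL
pos 16: UCC -> T; peptide=DYGLT
pos 19: AUC -> C; peptide=DYGLTC
pos 22: GUA -> L; peptide=DYGLTCL
pos 25: GAC -> Q; peptide=DYGLTCLQ
pos 28: UGA -> STOP

Answer: DYGLTCLQ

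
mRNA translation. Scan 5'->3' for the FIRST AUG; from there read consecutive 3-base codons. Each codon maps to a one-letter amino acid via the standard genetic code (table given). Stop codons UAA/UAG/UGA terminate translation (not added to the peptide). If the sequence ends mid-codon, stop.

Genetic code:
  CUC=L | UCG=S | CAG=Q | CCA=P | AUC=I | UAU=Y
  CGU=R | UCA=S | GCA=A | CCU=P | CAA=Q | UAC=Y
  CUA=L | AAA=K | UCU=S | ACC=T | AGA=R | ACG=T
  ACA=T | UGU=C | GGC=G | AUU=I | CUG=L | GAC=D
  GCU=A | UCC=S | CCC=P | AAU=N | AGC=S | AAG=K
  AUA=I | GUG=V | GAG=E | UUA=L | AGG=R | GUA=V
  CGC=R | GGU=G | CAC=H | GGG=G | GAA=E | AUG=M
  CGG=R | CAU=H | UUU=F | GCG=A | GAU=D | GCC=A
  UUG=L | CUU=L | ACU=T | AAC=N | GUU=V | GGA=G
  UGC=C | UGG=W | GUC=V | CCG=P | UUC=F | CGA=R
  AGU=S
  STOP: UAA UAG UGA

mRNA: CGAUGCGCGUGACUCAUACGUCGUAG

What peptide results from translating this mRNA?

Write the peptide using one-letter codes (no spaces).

start AUG at pos 2
pos 2: AUG -> M; peptide=M
pos 5: CGC -> R; peptide=MR
pos 8: GUG -> V; peptide=MRV
pos 11: ACU -> T; peptide=MRVT
pos 14: CAU -> H; peptide=MRVTH
pos 17: ACG -> T; peptide=MRVTHT
pos 20: UCG -> S; peptide=MRVTHTS
pos 23: UAG -> STOP

Answer: MRVTHTS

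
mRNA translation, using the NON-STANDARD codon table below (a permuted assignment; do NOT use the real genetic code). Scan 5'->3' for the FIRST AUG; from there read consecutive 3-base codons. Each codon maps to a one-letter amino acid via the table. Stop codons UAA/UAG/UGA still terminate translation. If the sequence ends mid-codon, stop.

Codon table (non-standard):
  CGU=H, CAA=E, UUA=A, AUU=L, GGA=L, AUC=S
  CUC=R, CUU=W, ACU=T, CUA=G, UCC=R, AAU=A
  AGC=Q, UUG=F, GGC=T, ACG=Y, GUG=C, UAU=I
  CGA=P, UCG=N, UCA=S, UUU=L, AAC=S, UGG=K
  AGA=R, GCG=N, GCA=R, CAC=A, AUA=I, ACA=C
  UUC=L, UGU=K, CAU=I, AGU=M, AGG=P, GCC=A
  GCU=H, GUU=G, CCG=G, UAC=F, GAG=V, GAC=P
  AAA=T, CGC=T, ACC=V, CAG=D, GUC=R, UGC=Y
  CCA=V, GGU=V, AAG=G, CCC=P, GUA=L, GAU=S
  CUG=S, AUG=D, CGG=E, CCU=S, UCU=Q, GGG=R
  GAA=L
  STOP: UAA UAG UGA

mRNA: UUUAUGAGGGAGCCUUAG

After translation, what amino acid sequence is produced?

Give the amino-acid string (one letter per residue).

start AUG at pos 3
pos 3: AUG -> D; peptide=D
pos 6: AGG -> P; peptide=DP
pos 9: GAG -> V; peptide=DPV
pos 12: CCU -> S; peptide=DPVS
pos 15: UAG -> STOP

Answer: DPVS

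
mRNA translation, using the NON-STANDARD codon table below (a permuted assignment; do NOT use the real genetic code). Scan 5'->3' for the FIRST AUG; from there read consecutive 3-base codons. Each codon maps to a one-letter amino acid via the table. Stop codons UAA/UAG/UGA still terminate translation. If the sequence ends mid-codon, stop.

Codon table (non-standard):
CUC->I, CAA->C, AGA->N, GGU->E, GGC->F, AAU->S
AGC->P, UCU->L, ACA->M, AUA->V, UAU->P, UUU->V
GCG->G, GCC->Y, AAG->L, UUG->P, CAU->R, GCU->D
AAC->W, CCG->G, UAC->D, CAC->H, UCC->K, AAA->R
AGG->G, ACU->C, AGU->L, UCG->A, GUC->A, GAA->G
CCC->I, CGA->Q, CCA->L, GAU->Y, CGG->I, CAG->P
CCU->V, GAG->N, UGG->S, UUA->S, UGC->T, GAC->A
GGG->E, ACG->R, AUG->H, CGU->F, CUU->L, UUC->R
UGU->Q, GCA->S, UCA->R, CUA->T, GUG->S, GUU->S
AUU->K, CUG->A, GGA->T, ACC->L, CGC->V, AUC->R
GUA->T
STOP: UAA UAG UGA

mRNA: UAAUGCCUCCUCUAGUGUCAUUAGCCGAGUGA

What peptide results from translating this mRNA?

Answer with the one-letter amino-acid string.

Answer: HVVTSRSYN

Derivation:
start AUG at pos 2
pos 2: AUG -> H; peptide=H
pos 5: CCU -> V; peptide=HV
pos 8: CCU -> V; peptide=HVV
pos 11: CUA -> T; peptide=HVVT
pos 14: GUG -> S; peptide=HVVTS
pos 17: UCA -> R; peptide=HVVTSR
pos 20: UUA -> S; peptide=HVVTSRS
pos 23: GCC -> Y; peptide=HVVTSRSY
pos 26: GAG -> N; peptide=HVVTSRSYN
pos 29: UGA -> STOP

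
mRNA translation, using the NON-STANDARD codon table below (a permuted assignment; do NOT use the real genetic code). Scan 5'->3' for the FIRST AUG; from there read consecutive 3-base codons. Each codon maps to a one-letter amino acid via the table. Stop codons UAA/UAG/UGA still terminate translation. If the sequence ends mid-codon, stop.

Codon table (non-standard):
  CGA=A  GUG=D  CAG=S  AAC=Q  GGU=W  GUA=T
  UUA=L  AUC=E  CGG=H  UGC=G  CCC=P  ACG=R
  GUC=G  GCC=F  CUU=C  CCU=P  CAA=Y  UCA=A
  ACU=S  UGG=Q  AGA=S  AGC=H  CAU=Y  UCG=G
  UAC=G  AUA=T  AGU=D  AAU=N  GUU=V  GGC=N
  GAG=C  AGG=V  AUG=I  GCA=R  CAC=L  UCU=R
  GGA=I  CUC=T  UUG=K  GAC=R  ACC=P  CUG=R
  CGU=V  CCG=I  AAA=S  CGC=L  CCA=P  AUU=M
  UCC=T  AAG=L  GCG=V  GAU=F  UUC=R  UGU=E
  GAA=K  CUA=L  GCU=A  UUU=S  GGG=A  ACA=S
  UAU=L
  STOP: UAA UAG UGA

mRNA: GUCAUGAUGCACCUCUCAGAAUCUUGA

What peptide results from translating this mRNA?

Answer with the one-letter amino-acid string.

Answer: IILTAKR

Derivation:
start AUG at pos 3
pos 3: AUG -> I; peptide=I
pos 6: AUG -> I; peptide=II
pos 9: CAC -> L; peptide=IIL
pos 12: CUC -> T; peptide=IILT
pos 15: UCA -> A; peptide=IILTA
pos 18: GAA -> K; peptide=IILTAK
pos 21: UCU -> R; peptide=IILTAKR
pos 24: UGA -> STOP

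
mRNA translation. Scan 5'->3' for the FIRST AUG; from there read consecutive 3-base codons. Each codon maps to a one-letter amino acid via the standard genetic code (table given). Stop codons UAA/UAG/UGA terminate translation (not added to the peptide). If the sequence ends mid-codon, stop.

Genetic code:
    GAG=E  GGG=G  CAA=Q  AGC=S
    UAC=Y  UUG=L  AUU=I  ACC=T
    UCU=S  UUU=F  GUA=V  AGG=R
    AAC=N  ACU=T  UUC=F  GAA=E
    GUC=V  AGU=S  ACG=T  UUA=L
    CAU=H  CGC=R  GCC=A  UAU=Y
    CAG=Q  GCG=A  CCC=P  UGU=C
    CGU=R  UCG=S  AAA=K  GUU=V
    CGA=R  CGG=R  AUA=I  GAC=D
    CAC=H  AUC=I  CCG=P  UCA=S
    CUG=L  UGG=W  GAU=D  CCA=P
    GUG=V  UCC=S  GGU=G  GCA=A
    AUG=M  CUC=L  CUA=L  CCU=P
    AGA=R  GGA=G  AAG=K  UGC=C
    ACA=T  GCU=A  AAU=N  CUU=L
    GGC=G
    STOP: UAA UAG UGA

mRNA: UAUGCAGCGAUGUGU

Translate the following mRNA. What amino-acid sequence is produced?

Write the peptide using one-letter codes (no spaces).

start AUG at pos 1
pos 1: AUG -> M; peptide=M
pos 4: CAG -> Q; peptide=MQ
pos 7: CGA -> R; peptide=MQR
pos 10: UGU -> C; peptide=MQRC
pos 13: only 2 nt remain (<3), stop (end of mRNA)

Answer: MQRC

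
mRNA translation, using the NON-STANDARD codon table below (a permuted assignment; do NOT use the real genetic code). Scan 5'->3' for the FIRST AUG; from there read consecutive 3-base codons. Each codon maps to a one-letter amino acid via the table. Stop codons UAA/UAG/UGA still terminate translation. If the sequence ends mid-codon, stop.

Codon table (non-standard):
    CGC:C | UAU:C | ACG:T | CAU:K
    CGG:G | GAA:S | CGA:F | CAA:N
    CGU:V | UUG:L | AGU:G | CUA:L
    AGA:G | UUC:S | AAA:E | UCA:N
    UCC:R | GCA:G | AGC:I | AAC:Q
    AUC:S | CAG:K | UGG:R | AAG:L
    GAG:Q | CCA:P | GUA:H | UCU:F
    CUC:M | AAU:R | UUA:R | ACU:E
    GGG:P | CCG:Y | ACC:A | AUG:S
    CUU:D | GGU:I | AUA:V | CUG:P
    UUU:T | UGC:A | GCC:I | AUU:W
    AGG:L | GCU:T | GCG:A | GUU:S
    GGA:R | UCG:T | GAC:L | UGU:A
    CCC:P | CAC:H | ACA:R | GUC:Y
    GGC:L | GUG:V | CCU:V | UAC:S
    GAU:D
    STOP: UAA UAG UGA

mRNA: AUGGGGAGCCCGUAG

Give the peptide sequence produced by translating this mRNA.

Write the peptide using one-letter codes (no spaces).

Answer: SPIY

Derivation:
start AUG at pos 0
pos 0: AUG -> S; peptide=S
pos 3: GGG -> P; peptide=SP
pos 6: AGC -> I; peptide=SPI
pos 9: CCG -> Y; peptide=SPIY
pos 12: UAG -> STOP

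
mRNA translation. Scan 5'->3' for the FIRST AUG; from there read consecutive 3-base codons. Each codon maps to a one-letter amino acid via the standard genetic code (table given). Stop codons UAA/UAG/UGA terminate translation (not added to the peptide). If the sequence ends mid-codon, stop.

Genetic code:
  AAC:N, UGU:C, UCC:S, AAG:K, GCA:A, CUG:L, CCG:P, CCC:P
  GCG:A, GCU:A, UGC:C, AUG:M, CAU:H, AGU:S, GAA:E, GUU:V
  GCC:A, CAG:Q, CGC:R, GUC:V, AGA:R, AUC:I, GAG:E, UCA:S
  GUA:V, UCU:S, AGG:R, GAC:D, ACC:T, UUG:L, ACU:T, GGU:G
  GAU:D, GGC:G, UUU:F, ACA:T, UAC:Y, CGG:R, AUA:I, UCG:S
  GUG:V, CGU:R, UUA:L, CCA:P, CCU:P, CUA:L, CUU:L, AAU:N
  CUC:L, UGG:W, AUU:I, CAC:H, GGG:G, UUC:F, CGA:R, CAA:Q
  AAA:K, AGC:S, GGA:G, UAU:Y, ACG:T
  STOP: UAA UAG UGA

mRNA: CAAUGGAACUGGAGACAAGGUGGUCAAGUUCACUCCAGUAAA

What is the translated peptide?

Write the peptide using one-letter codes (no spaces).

start AUG at pos 2
pos 2: AUG -> M; peptide=M
pos 5: GAA -> E; peptide=ME
pos 8: CUG -> L; peptide=MEL
pos 11: GAG -> E; peptide=MELE
pos 14: ACA -> T; peptide=MELET
pos 17: AGG -> R; peptide=MELETR
pos 20: UGG -> W; peptide=MELETRW
pos 23: UCA -> S; peptide=MELETRWS
pos 26: AGU -> S; peptide=MELETRWSS
pos 29: UCA -> S; peptide=MELETRWSSS
pos 32: CUC -> L; peptide=MELETRWSSSL
pos 35: CAG -> Q; peptide=MELETRWSSSLQ
pos 38: UAA -> STOP

Answer: MELETRWSSSLQ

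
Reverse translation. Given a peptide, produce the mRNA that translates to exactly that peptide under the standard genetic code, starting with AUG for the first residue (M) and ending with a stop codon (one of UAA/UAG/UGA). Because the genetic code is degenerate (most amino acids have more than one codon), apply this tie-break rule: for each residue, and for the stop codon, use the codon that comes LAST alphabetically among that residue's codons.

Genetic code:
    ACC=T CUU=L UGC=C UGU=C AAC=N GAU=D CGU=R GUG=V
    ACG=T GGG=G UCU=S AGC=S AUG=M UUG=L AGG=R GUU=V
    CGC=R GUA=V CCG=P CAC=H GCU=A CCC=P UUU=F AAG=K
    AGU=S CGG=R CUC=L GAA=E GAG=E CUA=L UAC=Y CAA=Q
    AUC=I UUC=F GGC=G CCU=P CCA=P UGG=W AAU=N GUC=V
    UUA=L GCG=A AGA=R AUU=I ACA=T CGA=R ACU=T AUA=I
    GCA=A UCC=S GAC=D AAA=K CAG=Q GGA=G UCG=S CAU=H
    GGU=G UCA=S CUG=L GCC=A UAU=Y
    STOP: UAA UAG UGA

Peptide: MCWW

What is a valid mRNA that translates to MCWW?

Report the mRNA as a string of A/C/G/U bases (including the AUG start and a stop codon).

Answer: mRNA: AUGUGUUGGUGGUGA

Derivation:
residue 1: M -> AUG (start codon)
residue 2: C codons sorted = UGC,UGU -> pick last = UGU
residue 3: W -> UGG (only codon)
residue 4: W -> UGG (only codon)
terminator: stop codons sorted = UAA,UAG,UGA -> pick last = UGA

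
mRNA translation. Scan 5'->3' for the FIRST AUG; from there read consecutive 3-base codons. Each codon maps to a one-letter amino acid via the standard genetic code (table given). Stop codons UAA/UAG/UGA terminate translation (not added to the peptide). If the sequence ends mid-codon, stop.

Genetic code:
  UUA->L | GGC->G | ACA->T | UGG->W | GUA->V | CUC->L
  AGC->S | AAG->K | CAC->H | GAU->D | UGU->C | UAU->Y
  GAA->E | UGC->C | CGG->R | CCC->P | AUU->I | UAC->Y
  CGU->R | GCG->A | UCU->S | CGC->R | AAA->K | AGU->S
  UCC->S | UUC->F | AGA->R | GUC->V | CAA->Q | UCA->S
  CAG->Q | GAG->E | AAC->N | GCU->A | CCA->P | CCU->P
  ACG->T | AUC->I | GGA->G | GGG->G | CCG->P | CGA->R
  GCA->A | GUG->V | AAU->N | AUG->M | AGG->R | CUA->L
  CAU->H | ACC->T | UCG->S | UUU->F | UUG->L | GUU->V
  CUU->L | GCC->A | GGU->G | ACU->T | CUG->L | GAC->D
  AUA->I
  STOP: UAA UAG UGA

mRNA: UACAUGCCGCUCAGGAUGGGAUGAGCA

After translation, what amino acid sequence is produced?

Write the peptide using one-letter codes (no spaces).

Answer: MPLRMG

Derivation:
start AUG at pos 3
pos 3: AUG -> M; peptide=M
pos 6: CCG -> P; peptide=MP
pos 9: CUC -> L; peptide=MPL
pos 12: AGG -> R; peptide=MPLR
pos 15: AUG -> M; peptide=MPLRM
pos 18: GGA -> G; peptide=MPLRMG
pos 21: UGA -> STOP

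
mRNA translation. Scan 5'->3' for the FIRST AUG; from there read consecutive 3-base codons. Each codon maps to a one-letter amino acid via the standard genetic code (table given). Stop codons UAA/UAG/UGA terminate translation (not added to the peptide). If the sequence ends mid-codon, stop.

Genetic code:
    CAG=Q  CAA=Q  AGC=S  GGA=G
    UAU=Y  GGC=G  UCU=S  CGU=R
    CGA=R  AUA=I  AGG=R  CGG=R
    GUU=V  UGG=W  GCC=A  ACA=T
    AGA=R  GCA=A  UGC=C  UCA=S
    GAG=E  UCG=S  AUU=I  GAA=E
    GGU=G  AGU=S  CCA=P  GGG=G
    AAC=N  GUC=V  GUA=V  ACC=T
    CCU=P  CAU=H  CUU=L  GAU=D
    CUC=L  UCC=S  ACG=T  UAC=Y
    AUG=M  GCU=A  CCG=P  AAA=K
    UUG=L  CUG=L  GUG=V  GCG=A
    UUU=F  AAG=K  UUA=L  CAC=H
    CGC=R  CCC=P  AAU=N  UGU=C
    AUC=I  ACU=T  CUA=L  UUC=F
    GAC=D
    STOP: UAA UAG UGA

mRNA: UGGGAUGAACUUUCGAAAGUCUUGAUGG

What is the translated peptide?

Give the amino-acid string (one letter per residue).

Answer: MNFRKS

Derivation:
start AUG at pos 4
pos 4: AUG -> M; peptide=M
pos 7: AAC -> N; peptide=MN
pos 10: UUU -> F; peptide=MNF
pos 13: CGA -> R; peptide=MNFR
pos 16: AAG -> K; peptide=MNFRK
pos 19: UCU -> S; peptide=MNFRKS
pos 22: UGA -> STOP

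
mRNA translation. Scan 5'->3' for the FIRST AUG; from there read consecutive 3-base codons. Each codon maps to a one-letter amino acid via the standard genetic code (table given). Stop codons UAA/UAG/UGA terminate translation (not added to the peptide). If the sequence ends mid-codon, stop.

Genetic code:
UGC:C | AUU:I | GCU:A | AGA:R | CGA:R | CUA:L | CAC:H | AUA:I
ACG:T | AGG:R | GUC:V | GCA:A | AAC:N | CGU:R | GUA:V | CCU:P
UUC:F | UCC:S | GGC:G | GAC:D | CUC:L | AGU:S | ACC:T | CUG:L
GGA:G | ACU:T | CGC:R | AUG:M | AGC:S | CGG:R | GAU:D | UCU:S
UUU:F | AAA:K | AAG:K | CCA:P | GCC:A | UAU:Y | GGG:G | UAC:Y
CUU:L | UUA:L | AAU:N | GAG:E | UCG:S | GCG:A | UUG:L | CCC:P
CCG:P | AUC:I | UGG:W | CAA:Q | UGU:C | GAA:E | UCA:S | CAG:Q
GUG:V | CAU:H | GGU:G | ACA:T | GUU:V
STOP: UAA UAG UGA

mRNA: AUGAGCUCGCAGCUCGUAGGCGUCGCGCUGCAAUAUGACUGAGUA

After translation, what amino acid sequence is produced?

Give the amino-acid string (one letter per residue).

start AUG at pos 0
pos 0: AUG -> M; peptide=M
pos 3: AGC -> S; peptide=MS
pos 6: UCG -> S; peptide=MSS
pos 9: CAG -> Q; peptide=MSSQ
pos 12: CUC -> L; peptide=MSSQL
pos 15: GUA -> V; peptide=MSSQLV
pos 18: GGC -> G; peptide=MSSQLVG
pos 21: GUC -> V; peptide=MSSQLVGV
pos 24: GCG -> A; peptide=MSSQLVGVA
pos 27: CUG -> L; peptide=MSSQLVGVAL
pos 30: CAA -> Q; peptide=MSSQLVGVALQ
pos 33: UAU -> Y; peptide=MSSQLVGVALQY
pos 36: GAC -> D; peptide=MSSQLVGVALQYD
pos 39: UGA -> STOP

Answer: MSSQLVGVALQYD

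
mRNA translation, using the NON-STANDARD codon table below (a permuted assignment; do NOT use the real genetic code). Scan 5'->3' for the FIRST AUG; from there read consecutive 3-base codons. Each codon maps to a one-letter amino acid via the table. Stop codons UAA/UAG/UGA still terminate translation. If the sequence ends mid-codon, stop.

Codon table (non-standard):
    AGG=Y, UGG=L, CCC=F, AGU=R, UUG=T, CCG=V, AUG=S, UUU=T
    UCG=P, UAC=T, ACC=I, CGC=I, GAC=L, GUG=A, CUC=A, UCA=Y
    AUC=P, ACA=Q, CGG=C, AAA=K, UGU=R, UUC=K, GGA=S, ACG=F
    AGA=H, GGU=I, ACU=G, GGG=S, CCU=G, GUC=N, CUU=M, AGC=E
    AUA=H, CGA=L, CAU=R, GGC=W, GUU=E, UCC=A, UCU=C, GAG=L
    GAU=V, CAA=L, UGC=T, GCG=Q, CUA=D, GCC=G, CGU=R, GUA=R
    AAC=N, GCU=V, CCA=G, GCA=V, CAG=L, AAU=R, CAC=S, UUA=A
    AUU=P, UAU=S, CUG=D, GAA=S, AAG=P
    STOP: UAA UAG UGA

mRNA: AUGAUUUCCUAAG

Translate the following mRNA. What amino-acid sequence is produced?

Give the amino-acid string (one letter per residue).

start AUG at pos 0
pos 0: AUG -> S; peptide=S
pos 3: AUU -> P; peptide=SP
pos 6: UCC -> A; peptide=SPA
pos 9: UAA -> STOP

Answer: SPA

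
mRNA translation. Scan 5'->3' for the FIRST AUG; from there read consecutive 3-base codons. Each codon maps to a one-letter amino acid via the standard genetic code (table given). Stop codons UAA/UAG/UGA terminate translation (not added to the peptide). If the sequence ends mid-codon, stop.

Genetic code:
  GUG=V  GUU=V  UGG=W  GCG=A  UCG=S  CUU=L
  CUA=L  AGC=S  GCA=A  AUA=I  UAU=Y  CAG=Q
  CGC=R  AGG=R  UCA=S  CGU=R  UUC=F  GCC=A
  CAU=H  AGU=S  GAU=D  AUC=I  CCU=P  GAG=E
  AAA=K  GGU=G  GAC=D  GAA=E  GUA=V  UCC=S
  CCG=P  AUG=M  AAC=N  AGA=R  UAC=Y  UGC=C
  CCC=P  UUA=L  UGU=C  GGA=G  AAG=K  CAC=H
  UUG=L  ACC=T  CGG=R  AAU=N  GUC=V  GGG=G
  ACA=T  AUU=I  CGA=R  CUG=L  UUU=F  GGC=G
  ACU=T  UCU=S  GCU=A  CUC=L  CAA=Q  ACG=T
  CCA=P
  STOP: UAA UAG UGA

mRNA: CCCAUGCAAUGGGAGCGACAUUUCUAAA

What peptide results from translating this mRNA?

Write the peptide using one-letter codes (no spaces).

Answer: MQWERHF

Derivation:
start AUG at pos 3
pos 3: AUG -> M; peptide=M
pos 6: CAA -> Q; peptide=MQ
pos 9: UGG -> W; peptide=MQW
pos 12: GAG -> E; peptide=MQWE
pos 15: CGA -> R; peptide=MQWER
pos 18: CAU -> H; peptide=MQWERH
pos 21: UUC -> F; peptide=MQWERHF
pos 24: UAA -> STOP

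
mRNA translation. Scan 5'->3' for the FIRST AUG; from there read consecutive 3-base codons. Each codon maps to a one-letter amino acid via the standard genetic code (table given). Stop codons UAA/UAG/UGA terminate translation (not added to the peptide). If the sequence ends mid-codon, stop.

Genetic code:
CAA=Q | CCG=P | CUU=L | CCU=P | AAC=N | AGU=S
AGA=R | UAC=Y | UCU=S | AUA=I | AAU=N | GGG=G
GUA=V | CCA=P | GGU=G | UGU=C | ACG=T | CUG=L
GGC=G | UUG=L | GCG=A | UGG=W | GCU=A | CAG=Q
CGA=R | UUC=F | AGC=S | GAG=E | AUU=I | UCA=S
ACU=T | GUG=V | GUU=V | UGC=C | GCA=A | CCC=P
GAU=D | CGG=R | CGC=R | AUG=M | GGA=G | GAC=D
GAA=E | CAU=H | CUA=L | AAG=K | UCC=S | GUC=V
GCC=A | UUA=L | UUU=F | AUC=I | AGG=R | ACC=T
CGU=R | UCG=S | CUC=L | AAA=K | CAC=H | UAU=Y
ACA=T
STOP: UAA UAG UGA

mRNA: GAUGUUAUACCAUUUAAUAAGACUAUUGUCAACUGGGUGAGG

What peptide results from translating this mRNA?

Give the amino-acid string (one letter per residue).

Answer: MLYHLIRLLSTG

Derivation:
start AUG at pos 1
pos 1: AUG -> M; peptide=M
pos 4: UUA -> L; peptide=ML
pos 7: UAC -> Y; peptide=MLY
pos 10: CAU -> H; peptide=MLYH
pos 13: UUA -> L; peptide=MLYHL
pos 16: AUA -> I; peptide=MLYHLI
pos 19: AGA -> R; peptide=MLYHLIR
pos 22: CUA -> L; peptide=MLYHLIRL
pos 25: UUG -> L; peptide=MLYHLIRLL
pos 28: UCA -> S; peptide=MLYHLIRLLS
pos 31: ACU -> T; peptide=MLYHLIRLLST
pos 34: GGG -> G; peptide=MLYHLIRLLSTG
pos 37: UGA -> STOP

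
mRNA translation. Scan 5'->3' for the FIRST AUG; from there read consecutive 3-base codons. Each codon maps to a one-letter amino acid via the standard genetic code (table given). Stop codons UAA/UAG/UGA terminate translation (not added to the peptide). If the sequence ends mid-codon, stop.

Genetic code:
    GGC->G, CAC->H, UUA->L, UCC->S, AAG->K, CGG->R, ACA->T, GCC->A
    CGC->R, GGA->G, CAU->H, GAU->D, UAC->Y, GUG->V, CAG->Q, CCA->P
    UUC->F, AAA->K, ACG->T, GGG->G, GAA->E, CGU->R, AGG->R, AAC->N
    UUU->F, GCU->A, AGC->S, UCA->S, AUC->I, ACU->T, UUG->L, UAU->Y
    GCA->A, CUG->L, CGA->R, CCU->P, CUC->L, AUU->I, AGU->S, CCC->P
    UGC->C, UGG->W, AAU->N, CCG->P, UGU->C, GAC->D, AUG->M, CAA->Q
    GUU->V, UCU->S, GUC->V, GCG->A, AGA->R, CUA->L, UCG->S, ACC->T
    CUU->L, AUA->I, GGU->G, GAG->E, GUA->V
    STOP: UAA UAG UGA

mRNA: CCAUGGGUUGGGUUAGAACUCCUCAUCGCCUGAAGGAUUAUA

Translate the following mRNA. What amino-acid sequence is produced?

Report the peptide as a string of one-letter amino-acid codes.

start AUG at pos 2
pos 2: AUG -> M; peptide=M
pos 5: GGU -> G; peptide=MG
pos 8: UGG -> W; peptide=MGW
pos 11: GUU -> V; peptide=MGWV
pos 14: AGA -> R; peptide=MGWVR
pos 17: ACU -> T; peptide=MGWVRT
pos 20: CCU -> P; peptide=MGWVRTP
pos 23: CAU -> H; peptide=MGWVRTPH
pos 26: CGC -> R; peptide=MGWVRTPHR
pos 29: CUG -> L; peptide=MGWVRTPHRL
pos 32: AAG -> K; peptide=MGWVRTPHRLK
pos 35: GAU -> D; peptide=MGWVRTPHRLKD
pos 38: UAU -> Y; peptide=MGWVRTPHRLKDY
pos 41: only 1 nt remain (<3), stop (end of mRNA)

Answer: MGWVRTPHRLKDY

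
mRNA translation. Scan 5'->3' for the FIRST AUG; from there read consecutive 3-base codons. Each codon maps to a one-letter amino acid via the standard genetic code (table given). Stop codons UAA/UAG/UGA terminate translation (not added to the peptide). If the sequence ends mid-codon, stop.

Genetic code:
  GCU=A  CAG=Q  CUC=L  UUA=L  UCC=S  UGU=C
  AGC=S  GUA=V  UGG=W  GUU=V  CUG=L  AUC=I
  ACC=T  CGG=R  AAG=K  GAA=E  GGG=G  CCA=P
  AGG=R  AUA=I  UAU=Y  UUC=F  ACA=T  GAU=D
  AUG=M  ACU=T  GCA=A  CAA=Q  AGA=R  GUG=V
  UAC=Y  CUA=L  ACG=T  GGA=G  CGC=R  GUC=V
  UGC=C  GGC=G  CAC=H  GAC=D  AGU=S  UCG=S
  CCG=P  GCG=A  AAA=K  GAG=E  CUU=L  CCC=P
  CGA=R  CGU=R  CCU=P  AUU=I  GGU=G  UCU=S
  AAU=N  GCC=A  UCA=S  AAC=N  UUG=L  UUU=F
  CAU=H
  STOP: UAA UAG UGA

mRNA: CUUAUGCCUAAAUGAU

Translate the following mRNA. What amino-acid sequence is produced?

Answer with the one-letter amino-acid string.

Answer: MPK

Derivation:
start AUG at pos 3
pos 3: AUG -> M; peptide=M
pos 6: CCU -> P; peptide=MP
pos 9: AAA -> K; peptide=MPK
pos 12: UGA -> STOP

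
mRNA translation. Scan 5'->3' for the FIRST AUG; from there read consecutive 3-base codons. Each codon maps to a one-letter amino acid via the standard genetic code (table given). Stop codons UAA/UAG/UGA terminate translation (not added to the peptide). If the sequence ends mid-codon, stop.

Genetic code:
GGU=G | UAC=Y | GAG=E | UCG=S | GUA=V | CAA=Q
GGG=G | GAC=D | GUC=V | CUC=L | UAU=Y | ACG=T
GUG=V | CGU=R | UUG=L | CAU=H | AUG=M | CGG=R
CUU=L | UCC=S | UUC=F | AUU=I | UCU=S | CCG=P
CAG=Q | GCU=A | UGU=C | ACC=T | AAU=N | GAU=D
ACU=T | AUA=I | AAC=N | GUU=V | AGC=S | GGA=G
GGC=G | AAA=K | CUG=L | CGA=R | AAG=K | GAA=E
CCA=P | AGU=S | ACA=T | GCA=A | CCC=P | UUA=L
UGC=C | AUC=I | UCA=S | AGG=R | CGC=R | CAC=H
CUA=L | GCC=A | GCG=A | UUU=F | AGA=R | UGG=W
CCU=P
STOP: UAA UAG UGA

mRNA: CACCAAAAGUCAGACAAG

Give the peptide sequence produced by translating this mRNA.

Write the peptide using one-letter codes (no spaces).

Answer: (empty: no AUG start codon)

Derivation:
no AUG start codon found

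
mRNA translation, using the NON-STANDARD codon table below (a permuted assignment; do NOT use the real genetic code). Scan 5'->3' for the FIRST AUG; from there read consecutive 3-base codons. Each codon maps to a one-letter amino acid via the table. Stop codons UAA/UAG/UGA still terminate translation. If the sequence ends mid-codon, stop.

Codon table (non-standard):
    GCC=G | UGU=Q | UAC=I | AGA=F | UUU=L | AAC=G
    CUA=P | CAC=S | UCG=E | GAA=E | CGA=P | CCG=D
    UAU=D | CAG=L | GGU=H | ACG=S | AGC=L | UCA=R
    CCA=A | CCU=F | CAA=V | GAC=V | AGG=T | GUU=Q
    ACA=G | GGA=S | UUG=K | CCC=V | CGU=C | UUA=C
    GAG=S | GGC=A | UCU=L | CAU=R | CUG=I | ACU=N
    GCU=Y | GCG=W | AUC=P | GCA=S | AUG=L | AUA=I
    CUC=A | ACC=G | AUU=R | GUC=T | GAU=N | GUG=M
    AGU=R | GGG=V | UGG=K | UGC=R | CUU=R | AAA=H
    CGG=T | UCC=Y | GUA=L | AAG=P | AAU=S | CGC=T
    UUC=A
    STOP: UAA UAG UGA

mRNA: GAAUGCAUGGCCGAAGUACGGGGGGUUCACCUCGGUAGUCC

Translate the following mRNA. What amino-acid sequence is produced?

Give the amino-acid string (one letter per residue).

start AUG at pos 2
pos 2: AUG -> L; peptide=L
pos 5: CAU -> R; peptide=LR
pos 8: GGC -> A; peptide=LRA
pos 11: CGA -> P; peptide=LRAP
pos 14: AGU -> R; peptide=LRAPR
pos 17: ACG -> S; peptide=LRAPRS
pos 20: GGG -> V; peptide=LRAPRSV
pos 23: GGU -> H; peptide=LRAPRSVH
pos 26: UCA -> R; peptide=LRAPRSVHR
pos 29: CCU -> F; peptide=LRAPRSVHRF
pos 32: CGG -> T; peptide=LRAPRSVHRFT
pos 35: UAG -> STOP

Answer: LRAPRSVHRFT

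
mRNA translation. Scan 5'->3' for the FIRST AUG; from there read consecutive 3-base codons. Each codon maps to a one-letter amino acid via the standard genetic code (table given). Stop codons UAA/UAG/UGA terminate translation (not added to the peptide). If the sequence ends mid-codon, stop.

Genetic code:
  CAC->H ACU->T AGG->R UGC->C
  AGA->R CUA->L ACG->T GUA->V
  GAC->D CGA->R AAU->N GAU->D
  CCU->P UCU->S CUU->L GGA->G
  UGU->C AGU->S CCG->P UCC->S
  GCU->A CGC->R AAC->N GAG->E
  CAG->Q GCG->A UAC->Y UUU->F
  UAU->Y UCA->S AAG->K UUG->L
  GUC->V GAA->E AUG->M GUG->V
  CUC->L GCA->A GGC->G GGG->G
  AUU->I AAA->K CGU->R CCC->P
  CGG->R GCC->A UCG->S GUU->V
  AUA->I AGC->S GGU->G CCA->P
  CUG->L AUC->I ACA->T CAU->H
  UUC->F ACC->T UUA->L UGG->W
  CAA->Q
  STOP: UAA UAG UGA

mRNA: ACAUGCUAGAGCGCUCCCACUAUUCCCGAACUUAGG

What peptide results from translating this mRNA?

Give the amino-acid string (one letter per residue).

start AUG at pos 2
pos 2: AUG -> M; peptide=M
pos 5: CUA -> L; peptide=ML
pos 8: GAG -> E; peptide=MLE
pos 11: CGC -> R; peptide=MLER
pos 14: UCC -> S; peptide=MLERS
pos 17: CAC -> H; peptide=MLERSH
pos 20: UAU -> Y; peptide=MLERSHY
pos 23: UCC -> S; peptide=MLERSHYS
pos 26: CGA -> R; peptide=MLERSHYSR
pos 29: ACU -> T; peptide=MLERSHYSRT
pos 32: UAG -> STOP

Answer: MLERSHYSRT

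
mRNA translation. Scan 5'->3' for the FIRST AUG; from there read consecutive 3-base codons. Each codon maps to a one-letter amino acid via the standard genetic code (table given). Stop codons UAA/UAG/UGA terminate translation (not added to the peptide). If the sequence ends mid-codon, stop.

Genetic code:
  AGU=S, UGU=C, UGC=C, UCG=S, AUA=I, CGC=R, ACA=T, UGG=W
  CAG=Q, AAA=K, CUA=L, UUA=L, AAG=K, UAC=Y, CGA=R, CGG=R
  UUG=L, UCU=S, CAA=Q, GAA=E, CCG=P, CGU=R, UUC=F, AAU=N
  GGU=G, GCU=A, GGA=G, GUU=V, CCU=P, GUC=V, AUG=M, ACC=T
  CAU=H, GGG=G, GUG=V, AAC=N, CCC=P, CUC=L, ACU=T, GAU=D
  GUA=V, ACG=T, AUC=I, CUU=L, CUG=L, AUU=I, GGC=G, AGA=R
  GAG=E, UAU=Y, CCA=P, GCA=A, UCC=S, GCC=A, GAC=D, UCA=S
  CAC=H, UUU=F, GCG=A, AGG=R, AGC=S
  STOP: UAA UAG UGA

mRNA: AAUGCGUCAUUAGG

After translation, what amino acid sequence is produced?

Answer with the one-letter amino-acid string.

start AUG at pos 1
pos 1: AUG -> M; peptide=M
pos 4: CGU -> R; peptide=MR
pos 7: CAU -> H; peptide=MRH
pos 10: UAG -> STOP

Answer: MRH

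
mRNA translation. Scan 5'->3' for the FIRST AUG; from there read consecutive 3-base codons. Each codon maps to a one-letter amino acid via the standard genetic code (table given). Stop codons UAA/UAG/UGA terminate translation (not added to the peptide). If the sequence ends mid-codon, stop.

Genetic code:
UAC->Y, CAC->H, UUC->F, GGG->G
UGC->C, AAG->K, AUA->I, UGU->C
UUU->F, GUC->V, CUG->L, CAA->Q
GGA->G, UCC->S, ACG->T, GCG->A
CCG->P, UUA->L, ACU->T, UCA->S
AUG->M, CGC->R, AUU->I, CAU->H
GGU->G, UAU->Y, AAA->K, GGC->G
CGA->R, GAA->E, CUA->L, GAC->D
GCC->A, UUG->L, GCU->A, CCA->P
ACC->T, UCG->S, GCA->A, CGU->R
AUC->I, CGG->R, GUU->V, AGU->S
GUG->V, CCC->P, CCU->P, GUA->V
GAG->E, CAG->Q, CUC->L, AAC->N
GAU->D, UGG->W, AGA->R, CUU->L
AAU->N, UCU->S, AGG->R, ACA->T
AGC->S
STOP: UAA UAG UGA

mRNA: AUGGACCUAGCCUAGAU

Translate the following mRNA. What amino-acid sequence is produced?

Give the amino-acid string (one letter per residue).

start AUG at pos 0
pos 0: AUG -> M; peptide=M
pos 3: GAC -> D; peptide=MD
pos 6: CUA -> L; peptide=MDL
pos 9: GCC -> A; peptide=MDLA
pos 12: UAG -> STOP

Answer: MDLA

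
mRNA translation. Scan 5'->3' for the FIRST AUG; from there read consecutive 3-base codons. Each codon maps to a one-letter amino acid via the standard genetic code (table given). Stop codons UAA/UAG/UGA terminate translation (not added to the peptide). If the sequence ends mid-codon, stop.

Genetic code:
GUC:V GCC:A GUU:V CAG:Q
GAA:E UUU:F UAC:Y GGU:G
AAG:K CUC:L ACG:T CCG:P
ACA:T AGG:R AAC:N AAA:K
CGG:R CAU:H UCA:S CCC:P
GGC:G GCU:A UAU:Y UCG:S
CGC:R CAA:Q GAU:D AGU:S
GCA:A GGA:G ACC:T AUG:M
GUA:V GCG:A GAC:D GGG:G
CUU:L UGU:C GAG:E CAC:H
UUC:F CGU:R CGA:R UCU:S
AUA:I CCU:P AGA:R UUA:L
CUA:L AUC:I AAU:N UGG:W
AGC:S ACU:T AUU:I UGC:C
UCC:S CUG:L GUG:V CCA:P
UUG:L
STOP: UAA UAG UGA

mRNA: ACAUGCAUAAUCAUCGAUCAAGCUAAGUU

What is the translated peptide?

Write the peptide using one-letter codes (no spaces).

start AUG at pos 2
pos 2: AUG -> M; peptide=M
pos 5: CAU -> H; peptide=MH
pos 8: AAU -> N; peptide=MHN
pos 11: CAU -> H; peptide=MHNH
pos 14: CGA -> R; peptide=MHNHR
pos 17: UCA -> S; peptide=MHNHRS
pos 20: AGC -> S; peptide=MHNHRSS
pos 23: UAA -> STOP

Answer: MHNHRSS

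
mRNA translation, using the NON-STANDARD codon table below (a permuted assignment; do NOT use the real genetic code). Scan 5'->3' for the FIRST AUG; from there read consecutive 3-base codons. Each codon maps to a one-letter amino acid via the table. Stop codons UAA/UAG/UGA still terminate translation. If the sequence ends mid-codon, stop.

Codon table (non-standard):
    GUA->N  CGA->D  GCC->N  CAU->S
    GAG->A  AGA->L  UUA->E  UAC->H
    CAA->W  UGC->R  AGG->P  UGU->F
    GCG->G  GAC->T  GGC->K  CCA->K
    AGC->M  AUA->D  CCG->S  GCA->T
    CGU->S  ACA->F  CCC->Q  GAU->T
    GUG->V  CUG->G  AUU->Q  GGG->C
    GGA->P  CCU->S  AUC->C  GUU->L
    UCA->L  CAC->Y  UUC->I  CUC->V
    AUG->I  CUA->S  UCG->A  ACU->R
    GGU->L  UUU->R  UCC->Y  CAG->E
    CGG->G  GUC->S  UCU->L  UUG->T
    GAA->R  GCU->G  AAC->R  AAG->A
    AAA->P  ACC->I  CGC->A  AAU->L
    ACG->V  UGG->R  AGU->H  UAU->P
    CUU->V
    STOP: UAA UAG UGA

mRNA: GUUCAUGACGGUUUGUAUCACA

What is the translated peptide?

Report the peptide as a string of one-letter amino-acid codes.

start AUG at pos 4
pos 4: AUG -> I; peptide=I
pos 7: ACG -> V; peptide=IV
pos 10: GUU -> L; peptide=IVL
pos 13: UGU -> F; peptide=IVLF
pos 16: AUC -> C; peptide=IVLFC
pos 19: ACA -> F; peptide=IVLFCF
pos 22: only 0 nt remain (<3), stop (end of mRNA)

Answer: IVLFCF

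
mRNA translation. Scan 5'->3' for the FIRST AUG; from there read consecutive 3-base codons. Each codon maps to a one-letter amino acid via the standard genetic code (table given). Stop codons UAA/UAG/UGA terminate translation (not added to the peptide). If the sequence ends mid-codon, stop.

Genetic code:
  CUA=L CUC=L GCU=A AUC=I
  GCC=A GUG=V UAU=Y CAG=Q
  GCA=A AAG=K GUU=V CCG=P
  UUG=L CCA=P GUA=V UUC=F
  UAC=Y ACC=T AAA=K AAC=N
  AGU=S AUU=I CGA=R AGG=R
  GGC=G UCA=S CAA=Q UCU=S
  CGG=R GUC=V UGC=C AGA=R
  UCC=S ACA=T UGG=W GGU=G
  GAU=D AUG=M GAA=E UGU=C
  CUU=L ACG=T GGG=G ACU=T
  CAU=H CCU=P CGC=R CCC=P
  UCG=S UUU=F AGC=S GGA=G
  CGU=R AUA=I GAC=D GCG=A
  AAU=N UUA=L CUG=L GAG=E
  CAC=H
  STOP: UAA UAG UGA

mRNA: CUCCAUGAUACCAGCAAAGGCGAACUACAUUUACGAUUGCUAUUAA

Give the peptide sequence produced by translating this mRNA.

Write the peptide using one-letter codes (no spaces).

Answer: MIPAKANYIYDCY

Derivation:
start AUG at pos 4
pos 4: AUG -> M; peptide=M
pos 7: AUA -> I; peptide=MI
pos 10: CCA -> P; peptide=MIP
pos 13: GCA -> A; peptide=MIPA
pos 16: AAG -> K; peptide=MIPAK
pos 19: GCG -> A; peptide=MIPAKA
pos 22: AAC -> N; peptide=MIPAKAN
pos 25: UAC -> Y; peptide=MIPAKANY
pos 28: AUU -> I; peptide=MIPAKANYI
pos 31: UAC -> Y; peptide=MIPAKANYIY
pos 34: GAU -> D; peptide=MIPAKANYIYD
pos 37: UGC -> C; peptide=MIPAKANYIYDC
pos 40: UAU -> Y; peptide=MIPAKANYIYDCY
pos 43: UAA -> STOP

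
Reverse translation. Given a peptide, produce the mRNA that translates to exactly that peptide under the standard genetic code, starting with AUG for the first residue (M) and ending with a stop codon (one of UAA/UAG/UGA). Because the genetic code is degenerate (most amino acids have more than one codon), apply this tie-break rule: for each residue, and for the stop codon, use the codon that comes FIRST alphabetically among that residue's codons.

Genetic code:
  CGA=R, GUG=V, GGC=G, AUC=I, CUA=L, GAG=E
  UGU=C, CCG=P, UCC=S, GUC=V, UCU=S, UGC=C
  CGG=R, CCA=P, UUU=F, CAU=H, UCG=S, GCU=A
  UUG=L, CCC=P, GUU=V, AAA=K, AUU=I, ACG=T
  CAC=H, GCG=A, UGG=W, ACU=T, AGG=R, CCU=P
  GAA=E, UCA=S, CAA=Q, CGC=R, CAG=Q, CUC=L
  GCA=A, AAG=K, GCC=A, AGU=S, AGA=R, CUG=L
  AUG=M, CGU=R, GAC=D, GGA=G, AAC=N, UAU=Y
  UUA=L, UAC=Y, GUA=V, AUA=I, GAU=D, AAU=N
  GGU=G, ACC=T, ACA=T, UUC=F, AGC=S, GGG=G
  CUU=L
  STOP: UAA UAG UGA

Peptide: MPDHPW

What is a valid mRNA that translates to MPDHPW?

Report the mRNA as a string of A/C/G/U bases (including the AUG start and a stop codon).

residue 1: M -> AUG (start codon)
residue 2: P codons sorted = CCA,CCC,CCG,CCU -> pick first = CCA
residue 3: D codons sorted = GAC,GAU -> pick first = GAC
residue 4: H codons sorted = CAC,CAU -> pick first = CAC
residue 5: P codons sorted = CCA,CCC,CCG,CCU -> pick first = CCA
residue 6: W -> UGG (only codon)
terminator: stop codons sorted = UAA,UAG,UGA -> pick first = UAA

Answer: mRNA: AUGCCAGACCACCCAUGGUAA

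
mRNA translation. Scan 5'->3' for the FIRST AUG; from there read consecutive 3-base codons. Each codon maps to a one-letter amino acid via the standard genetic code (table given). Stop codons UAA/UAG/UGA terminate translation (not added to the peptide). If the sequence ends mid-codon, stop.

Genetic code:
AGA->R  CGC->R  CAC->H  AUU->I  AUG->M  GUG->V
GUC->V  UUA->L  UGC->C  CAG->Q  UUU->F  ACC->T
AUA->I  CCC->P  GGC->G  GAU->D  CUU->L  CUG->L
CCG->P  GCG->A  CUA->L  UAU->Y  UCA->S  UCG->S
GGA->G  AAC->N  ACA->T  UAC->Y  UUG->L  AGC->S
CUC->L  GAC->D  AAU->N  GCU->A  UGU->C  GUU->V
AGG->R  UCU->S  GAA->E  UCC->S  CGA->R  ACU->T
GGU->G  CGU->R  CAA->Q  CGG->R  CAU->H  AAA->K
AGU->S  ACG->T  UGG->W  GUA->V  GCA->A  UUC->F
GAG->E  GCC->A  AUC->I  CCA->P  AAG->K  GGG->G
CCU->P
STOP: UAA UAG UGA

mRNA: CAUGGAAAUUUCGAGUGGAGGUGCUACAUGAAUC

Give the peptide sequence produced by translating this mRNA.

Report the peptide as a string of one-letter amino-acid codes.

Answer: MEISSGGAT

Derivation:
start AUG at pos 1
pos 1: AUG -> M; peptide=M
pos 4: GAA -> E; peptide=ME
pos 7: AUU -> I; peptide=MEI
pos 10: UCG -> S; peptide=MEIS
pos 13: AGU -> S; peptide=MEISS
pos 16: GGA -> G; peptide=MEISSG
pos 19: GGU -> G; peptide=MEISSGG
pos 22: GCU -> A; peptide=MEISSGGA
pos 25: ACA -> T; peptide=MEISSGGAT
pos 28: UGA -> STOP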